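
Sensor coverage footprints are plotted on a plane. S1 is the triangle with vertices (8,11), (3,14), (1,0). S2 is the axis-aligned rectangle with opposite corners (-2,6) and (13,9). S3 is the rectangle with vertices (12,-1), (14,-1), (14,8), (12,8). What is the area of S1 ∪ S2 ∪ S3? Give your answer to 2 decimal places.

87.90

By inclusion–exclusion:
Individual areas: |S1| = 38, |S2| = 45, |S3| = 18.
|S1∩S2| = 11.1039.
|S1∩S3| = 0.
|S2∩S3|: x∈[12,13], y∈[6,8] → 1·2 = 2.
|S1∩S2∩S3| = 0.
|S1 ∪ S2 ∪ S3| = 101 − 13.1039 + 0 = 87.90.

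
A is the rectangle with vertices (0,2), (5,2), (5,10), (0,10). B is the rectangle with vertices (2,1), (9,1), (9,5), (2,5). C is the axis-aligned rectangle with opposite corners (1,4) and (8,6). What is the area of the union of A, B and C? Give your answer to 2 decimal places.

62.00

By inclusion–exclusion:
Individual areas: |A| = 40, |B| = 28, |C| = 14.
|A∩B|: x∈[2,5], y∈[2,5] → 3·3 = 9.
|A∩C|: x∈[1,5], y∈[4,6] → 4·2 = 8.
|B∩C|: x∈[2,8], y∈[4,5] → 6·1 = 6.
|A∩B∩C| = 3.
|A ∪ B ∪ C| = 82 − 23 + 3 = 62.00.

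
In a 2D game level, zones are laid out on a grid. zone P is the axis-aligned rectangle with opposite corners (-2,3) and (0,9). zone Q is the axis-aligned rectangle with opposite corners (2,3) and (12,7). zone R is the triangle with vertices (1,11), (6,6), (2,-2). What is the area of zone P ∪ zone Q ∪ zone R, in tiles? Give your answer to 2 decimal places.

68.75

By inclusion–exclusion:
Individual areas: |zone P| = 12, |zone Q| = 40, |zone R| = 30.
|zone P∩zone Q| = 0 (no overlap).
|zone P∩zone R| = 0.
|zone Q∩zone R| = 13.25.
|zone P∩zone Q∩zone R| = 0.
|zone P ∪ zone Q ∪ zone R| = 82 − 13.25 + 0 = 68.75.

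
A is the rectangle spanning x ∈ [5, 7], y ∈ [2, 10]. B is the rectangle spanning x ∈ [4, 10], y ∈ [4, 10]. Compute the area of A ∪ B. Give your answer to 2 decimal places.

40.00

By inclusion–exclusion:
Individual areas: |A| = 16, |B| = 36.
|A∩B|: x∈[5,7], y∈[4,10] → 2·6 = 12.
|A ∪ B| = 52 − 12 = 40.00.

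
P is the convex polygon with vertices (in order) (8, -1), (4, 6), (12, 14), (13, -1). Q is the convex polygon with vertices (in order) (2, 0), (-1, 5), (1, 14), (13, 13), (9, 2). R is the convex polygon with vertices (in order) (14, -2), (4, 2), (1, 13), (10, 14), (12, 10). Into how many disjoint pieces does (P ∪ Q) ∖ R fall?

3

(P ∪ Q) ∖ R splits into 3 disjoint pieces (area 37.4881, area 4.8055, area 3.1759).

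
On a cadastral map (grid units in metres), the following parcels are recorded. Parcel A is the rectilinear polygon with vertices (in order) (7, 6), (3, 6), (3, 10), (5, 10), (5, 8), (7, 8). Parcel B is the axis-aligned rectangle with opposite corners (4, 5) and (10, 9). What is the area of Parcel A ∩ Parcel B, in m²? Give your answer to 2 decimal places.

The intersection is the polygon with vertices (4,6), (4,9), (5,9), (5,8), (7,8), (7,6).
By the shoelace formula its area is 7.00.

7.00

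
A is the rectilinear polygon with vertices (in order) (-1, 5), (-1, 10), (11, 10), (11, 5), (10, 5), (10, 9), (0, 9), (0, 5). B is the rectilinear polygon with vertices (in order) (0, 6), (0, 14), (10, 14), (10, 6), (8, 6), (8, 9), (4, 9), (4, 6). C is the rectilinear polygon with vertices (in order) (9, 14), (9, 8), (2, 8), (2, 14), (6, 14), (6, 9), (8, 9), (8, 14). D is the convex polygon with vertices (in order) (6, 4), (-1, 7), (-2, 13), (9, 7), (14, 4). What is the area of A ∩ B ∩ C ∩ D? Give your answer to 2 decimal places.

2.42

The intersection is the polygon with vertices (3.5,10), (5.333,9), (4,9), (2,9), (2,10).
By the shoelace formula its area is 2.42.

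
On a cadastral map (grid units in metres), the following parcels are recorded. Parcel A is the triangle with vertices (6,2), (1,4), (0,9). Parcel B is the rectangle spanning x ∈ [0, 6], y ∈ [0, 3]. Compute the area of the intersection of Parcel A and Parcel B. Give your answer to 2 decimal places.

The intersection is the polygon with vertices (3.5,3), (5.143,3), (6,2).
By the shoelace formula its area is 0.82.

0.82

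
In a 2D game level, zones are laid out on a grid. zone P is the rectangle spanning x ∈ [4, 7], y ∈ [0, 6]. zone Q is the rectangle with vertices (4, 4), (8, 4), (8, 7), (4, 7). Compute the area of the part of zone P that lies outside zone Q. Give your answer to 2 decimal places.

|zone P∩zone Q|: x∈[4,7], y∈[4,6] → 3·2 = 6.
|zone P| = 18.
|zone P ∖ zone Q| = |zone P| − |zone P∩zone Q| = 18 − 6 = 12.00.

12.00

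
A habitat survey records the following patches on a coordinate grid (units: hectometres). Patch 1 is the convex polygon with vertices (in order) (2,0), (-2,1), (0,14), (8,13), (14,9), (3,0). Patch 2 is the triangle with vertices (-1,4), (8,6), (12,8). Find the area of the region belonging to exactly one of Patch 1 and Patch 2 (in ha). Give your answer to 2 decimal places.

132.50

|Patch 1| = 137.5, |Patch 2| = 5, |Patch 1∩Patch 2| = 5.
|Patch 1 △ Patch 2| = |Patch 1| + |Patch 2| − 2·|Patch 1∩Patch 2| = 137.5 + 5 − 10 = 132.50.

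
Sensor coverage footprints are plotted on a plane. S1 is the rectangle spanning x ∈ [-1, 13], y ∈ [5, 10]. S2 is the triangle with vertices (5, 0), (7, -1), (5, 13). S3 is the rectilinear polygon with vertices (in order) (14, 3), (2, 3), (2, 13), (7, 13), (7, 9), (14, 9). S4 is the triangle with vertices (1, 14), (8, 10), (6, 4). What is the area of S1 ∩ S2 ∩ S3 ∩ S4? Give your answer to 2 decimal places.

The intersection is the polygon with vertices (5.5,5), (5,6), (5,10), (5.429,10), (6.143,5).
By the shoelace formula its area is 3.68.

3.68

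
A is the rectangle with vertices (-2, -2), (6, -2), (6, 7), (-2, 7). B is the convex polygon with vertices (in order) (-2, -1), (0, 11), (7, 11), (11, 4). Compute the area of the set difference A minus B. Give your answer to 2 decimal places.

25.64

|A| = 72, |A∩B| = 46.359.
|A ∖ B| = |A| − |A∩B| = 72 − 46.359 = 25.64.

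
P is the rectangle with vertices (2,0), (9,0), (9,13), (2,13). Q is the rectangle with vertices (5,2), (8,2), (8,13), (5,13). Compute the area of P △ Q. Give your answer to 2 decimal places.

58.00

|P∩Q|: x∈[5,8], y∈[2,13] → 3·11 = 33.
|P △ Q| = |P| + |Q| − 2·|P∩Q| = 91 + 33 − 66 = 58.00.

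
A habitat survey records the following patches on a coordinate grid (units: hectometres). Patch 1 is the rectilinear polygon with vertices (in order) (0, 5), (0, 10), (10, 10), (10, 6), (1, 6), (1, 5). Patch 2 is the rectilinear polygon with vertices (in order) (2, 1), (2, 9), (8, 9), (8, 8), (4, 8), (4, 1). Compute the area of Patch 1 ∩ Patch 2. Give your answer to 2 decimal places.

10.00

The intersection is the polygon with vertices (2,6), (2,9), (8,9), (8,8), (4,8), (4,6).
By the shoelace formula its area is 10.00.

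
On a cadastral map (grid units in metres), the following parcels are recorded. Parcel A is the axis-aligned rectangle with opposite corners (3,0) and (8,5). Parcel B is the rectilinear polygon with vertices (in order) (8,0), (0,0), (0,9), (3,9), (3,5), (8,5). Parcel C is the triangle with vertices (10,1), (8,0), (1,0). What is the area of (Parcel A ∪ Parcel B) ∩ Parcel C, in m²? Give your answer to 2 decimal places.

The region (Parcel A ∪ Parcel B) ∩ Parcel C is the polygon with vertices (3,0), (1,0), (8,0.778), (8,0).
By the shoelace formula its area is 2.72.

2.72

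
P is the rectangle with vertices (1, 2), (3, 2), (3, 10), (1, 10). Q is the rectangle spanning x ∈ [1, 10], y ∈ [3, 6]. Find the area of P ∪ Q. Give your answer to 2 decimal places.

37.00

By inclusion–exclusion:
Individual areas: |P| = 16, |Q| = 27.
|P∩Q|: x∈[1,3], y∈[3,6] → 2·3 = 6.
|P ∪ Q| = 43 − 6 = 37.00.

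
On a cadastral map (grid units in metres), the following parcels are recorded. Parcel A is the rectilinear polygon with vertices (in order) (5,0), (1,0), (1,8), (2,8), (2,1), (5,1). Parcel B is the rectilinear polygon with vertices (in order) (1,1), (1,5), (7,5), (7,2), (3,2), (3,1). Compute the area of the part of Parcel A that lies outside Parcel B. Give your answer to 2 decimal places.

7.00

|Parcel A| = 11, |Parcel A∩Parcel B| = 4.
|Parcel A ∖ Parcel B| = |Parcel A| − |Parcel A∩Parcel B| = 11 − 4 = 7.00.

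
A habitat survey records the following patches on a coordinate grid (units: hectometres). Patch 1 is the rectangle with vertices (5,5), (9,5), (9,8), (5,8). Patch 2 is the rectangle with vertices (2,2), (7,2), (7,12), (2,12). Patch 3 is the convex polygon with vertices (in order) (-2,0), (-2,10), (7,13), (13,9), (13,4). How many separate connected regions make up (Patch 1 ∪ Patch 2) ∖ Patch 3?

2

(Patch 1 ∪ Patch 2) ∖ Patch 3 splits into 2 disjoint pieces (area 0.3, area 0.6667).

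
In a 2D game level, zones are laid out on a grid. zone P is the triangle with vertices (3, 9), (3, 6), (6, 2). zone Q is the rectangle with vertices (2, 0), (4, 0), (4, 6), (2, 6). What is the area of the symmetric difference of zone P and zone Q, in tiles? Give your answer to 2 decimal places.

|zone P| = 4.5, |zone Q| = 12, |zone P∩zone Q| = 0.6667.
|zone P △ zone Q| = |zone P| + |zone Q| − 2·|zone P∩zone Q| = 4.5 + 12 − 1.3333 = 15.17.

15.17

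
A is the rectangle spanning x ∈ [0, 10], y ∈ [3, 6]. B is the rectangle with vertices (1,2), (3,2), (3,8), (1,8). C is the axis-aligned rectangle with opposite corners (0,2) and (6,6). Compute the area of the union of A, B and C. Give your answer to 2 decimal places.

40.00

By inclusion–exclusion:
Individual areas: |A| = 30, |B| = 12, |C| = 24.
|A∩B|: x∈[1,3], y∈[3,6] → 2·3 = 6.
|A∩C|: x∈[0,6], y∈[3,6] → 6·3 = 18.
|B∩C|: x∈[1,3], y∈[2,6] → 2·4 = 8.
|A∩B∩C| = 6.
|A ∪ B ∪ C| = 66 − 32 + 6 = 40.00.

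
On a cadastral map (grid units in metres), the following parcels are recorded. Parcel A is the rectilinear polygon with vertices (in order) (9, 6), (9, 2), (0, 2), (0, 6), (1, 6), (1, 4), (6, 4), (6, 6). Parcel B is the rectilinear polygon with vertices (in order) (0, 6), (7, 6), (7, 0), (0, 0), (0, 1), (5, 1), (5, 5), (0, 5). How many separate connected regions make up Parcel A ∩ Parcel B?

Parcel A ∩ Parcel B splits into 2 disjoint pieces (area 6, area 1).

2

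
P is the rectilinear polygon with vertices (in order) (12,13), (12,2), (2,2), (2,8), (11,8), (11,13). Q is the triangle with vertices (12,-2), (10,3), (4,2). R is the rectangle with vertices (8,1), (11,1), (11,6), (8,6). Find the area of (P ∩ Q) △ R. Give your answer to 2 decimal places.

14.47

|P ∩ Q| = 3.2.
|(P ∩ Q) ∩ R| = 1.8667.
|(P ∩ Q) △ R| = 3.2 + 15 − 3.7333 = 14.47.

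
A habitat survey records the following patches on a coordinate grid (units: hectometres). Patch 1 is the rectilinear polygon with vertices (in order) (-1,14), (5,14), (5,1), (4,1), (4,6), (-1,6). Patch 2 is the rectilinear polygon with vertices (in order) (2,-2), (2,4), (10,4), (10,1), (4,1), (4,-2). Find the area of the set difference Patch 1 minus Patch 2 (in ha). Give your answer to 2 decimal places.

50.00

|Patch 1| = 53, |Patch 1∩Patch 2| = 3.
|Patch 1 ∖ Patch 2| = |Patch 1| − |Patch 1∩Patch 2| = 53 − 3 = 50.00.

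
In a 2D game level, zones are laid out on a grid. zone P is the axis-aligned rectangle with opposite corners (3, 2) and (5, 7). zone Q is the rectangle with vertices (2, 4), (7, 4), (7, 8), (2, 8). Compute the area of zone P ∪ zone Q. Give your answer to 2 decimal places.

By inclusion–exclusion:
Individual areas: |zone P| = 10, |zone Q| = 20.
|zone P∩zone Q|: x∈[3,5], y∈[4,7] → 2·3 = 6.
|zone P ∪ zone Q| = 30 − 6 = 24.00.

24.00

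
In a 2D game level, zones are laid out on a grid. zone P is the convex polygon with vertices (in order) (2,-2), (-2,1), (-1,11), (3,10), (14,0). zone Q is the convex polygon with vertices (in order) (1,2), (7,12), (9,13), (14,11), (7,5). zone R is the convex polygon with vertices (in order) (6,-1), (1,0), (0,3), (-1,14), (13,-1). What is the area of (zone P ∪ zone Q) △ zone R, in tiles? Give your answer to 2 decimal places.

|zone P ∪ zone Q| = 151.6404.
|(zone P ∪ zone Q) ∩ zone R| = 83.6375.
|(zone P ∪ zone Q) △ zone R| = 151.6404 + 90.5 − 167.2749 = 74.87.

74.87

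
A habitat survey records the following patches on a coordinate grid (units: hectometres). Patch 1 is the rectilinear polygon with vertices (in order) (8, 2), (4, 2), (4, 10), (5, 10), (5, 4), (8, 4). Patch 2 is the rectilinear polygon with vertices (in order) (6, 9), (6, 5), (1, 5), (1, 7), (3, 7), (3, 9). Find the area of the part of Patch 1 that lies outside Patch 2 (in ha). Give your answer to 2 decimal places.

|Patch 1| = 14, |Patch 1∩Patch 2| = 4.
|Patch 1 ∖ Patch 2| = |Patch 1| − |Patch 1∩Patch 2| = 14 − 4 = 10.00.

10.00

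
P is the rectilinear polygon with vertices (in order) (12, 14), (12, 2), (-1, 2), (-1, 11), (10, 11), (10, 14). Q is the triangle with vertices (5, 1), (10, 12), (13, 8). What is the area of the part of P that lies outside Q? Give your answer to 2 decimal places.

98.18

|P| = 123, |P∩Q| = 24.8244.
|P ∖ Q| = |P| − |P∩Q| = 123 − 24.8244 = 98.18.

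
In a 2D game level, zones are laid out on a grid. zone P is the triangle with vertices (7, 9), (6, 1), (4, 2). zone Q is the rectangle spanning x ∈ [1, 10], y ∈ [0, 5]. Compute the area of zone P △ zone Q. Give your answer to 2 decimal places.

|zone P| = 8.5, |zone Q| = 45, |zone P∩zone Q| = 6.0714.
|zone P △ zone Q| = |zone P| + |zone Q| − 2·|zone P∩zone Q| = 8.5 + 45 − 12.1429 = 41.36.

41.36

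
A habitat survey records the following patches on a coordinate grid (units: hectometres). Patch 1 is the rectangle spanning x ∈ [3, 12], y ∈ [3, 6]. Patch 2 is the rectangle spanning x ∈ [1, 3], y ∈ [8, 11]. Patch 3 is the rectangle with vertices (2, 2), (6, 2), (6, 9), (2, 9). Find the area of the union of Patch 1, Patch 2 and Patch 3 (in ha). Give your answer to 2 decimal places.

51.00

By inclusion–exclusion:
Individual areas: |Patch 1| = 27, |Patch 2| = 6, |Patch 3| = 28.
|Patch 1∩Patch 2| = 0 (no overlap).
|Patch 1∩Patch 3|: x∈[3,6], y∈[3,6] → 3·3 = 9.
|Patch 2∩Patch 3|: x∈[2,3], y∈[8,9] → 1·1 = 1.
|Patch 1∩Patch 2∩Patch 3| = 0.
|Patch 1 ∪ Patch 2 ∪ Patch 3| = 61 − 10 + 0 = 51.00.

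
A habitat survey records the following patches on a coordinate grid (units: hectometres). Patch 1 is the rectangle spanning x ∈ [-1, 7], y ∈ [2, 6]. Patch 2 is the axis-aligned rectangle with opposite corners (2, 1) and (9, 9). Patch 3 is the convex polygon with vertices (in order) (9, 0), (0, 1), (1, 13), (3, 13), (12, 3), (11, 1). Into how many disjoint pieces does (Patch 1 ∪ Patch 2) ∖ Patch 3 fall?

2

(Patch 1 ∪ Patch 2) ∖ Patch 3 splits into 2 disjoint pieces (area 5, area 3.2).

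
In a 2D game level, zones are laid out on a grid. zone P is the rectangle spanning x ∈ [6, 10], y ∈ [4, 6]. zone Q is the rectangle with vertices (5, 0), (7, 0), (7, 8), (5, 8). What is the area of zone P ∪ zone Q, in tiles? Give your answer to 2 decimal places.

By inclusion–exclusion:
Individual areas: |zone P| = 8, |zone Q| = 16.
|zone P∩zone Q|: x∈[6,7], y∈[4,6] → 1·2 = 2.
|zone P ∪ zone Q| = 24 − 2 = 22.00.

22.00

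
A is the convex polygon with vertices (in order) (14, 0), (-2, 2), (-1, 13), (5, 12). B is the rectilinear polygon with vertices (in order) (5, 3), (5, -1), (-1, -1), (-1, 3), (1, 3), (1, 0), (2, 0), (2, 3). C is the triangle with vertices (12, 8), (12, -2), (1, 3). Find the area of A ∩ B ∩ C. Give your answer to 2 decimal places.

3.41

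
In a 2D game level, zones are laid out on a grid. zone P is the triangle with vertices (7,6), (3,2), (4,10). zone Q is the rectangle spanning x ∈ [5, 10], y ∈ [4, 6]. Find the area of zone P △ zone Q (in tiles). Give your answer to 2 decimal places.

20.00

|zone P| = 14, |zone Q| = 10, |zone P∩zone Q| = 2.
|zone P △ zone Q| = |zone P| + |zone Q| − 2·|zone P∩zone Q| = 14 + 10 − 4 = 20.00.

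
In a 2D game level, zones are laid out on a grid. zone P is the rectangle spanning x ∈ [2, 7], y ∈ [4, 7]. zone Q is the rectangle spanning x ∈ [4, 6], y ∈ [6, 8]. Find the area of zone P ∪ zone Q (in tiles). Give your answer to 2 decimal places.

17.00

By inclusion–exclusion:
Individual areas: |zone P| = 15, |zone Q| = 4.
|zone P∩zone Q|: x∈[4,6], y∈[6,7] → 2·1 = 2.
|zone P ∪ zone Q| = 19 − 2 = 17.00.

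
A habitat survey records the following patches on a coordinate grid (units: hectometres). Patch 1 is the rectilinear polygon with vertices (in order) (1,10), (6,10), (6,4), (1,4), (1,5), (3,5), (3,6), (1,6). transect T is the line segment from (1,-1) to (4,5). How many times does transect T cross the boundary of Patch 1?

1

The segment meets the boundary at (3.5,4).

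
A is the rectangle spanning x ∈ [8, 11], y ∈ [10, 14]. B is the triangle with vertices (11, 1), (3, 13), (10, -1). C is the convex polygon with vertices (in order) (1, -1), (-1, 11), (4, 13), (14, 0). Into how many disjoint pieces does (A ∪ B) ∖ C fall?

3

(A ∪ B) ∖ C splits into 3 disjoint pieces (area 12, area 0.24, area 0.0088).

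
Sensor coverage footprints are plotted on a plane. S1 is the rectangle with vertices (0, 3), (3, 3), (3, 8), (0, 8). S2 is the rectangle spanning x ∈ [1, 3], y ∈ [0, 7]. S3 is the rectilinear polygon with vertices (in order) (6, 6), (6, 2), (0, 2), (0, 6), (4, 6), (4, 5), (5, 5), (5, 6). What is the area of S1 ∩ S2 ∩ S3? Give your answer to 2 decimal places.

6.00

The intersection is the polygon with vertices (1,3), (1,6), (3,6), (3,3).
By the shoelace formula its area is 6.00.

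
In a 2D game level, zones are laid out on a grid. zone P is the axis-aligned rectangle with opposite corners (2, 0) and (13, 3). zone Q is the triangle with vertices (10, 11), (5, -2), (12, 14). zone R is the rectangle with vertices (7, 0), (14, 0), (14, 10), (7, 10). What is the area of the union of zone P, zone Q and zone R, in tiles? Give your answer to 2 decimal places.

By inclusion–exclusion:
Individual areas: |zone P| = 33, |zone Q| = 5.5, |zone R| = 70.
|zone P∩zone Q| = 0.5553.
|zone P∩zone R|: x∈[7,13], y∈[0,3] → 6·3 = 18.
|zone Q∩zone R| = 3.1791.
|zone P∩zone Q∩zone R| = 0.0402.
|zone P ∪ zone Q ∪ zone R| = 108.5 − 21.7344 + 0.0402 = 86.81.

86.81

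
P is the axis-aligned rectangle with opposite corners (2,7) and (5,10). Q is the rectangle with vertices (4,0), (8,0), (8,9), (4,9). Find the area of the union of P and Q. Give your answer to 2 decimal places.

By inclusion–exclusion:
Individual areas: |P| = 9, |Q| = 36.
|P∩Q|: x∈[4,5], y∈[7,9] → 1·2 = 2.
|P ∪ Q| = 45 − 2 = 43.00.

43.00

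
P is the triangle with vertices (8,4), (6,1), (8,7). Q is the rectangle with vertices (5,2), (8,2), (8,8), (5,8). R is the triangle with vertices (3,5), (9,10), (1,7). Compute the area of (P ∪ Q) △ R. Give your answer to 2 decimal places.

|P ∪ Q| = 18.1667.
|(P ∪ Q) ∩ R| = 1.0667.
|(P ∪ Q) △ R| = 18.1667 + 11 − 2.1333 = 27.03.

27.03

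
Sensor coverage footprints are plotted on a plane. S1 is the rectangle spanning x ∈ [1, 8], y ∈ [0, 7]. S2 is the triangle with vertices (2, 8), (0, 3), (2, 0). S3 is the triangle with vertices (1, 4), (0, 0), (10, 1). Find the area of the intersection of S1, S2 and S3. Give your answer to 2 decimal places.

The intersection is the polygon with vertices (2,0.2), (1.875,0.188), (1,1.5), (1,4), (2,3.667).
By the shoelace formula its area is 3.07.

3.07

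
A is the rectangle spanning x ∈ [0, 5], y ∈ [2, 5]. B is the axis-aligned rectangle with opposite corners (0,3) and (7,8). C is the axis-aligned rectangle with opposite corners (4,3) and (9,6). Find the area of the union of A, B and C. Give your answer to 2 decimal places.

By inclusion–exclusion:
Individual areas: |A| = 15, |B| = 35, |C| = 15.
|A∩B|: x∈[0,5], y∈[3,5] → 5·2 = 10.
|A∩C|: x∈[4,5], y∈[3,5] → 1·2 = 2.
|B∩C|: x∈[4,7], y∈[3,6] → 3·3 = 9.
|A∩B∩C| = 2.
|A ∪ B ∪ C| = 65 − 21 + 2 = 46.00.

46.00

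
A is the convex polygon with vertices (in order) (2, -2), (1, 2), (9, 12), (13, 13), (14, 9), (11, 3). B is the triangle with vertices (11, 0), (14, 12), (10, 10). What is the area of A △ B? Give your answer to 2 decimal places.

79.73

|A| = 94.5, |B| = 21, |A∩B| = 17.8862.
|A △ B| = |A| + |B| − 2·|A∩B| = 94.5 + 21 − 35.7724 = 79.73.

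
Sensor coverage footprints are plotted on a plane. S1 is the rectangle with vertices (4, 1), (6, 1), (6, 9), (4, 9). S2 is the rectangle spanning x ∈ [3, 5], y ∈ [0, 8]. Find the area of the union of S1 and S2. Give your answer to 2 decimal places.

By inclusion–exclusion:
Individual areas: |S1| = 16, |S2| = 16.
|S1∩S2|: x∈[4,5], y∈[1,8] → 1·7 = 7.
|S1 ∪ S2| = 32 − 7 = 25.00.

25.00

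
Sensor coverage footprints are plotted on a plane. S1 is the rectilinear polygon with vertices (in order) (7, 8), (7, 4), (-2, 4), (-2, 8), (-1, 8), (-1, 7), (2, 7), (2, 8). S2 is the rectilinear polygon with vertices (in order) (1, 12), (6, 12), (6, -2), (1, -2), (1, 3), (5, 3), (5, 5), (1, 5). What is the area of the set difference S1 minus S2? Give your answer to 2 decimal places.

|S1| = 33, |S1∩S2| = 15.
|S1 ∖ S2| = |S1| − |S1∩S2| = 33 − 15 = 18.00.

18.00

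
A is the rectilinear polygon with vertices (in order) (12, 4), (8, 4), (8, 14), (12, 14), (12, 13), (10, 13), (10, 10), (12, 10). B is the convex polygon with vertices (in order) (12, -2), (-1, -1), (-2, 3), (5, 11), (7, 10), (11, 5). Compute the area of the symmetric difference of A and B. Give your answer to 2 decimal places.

|A| = 34, |B| = 120, |A∩B| = 8.6964.
|A △ B| = |A| + |B| − 2·|A∩B| = 34 + 120 − 17.3929 = 136.61.

136.61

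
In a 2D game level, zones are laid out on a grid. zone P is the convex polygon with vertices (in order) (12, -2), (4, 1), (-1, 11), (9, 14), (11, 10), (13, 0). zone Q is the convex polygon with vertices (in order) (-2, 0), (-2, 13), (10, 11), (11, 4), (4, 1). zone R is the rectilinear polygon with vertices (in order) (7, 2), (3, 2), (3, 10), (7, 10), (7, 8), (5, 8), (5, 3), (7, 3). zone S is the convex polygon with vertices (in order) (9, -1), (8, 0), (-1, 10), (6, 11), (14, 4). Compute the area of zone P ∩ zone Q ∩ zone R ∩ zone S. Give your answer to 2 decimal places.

16.27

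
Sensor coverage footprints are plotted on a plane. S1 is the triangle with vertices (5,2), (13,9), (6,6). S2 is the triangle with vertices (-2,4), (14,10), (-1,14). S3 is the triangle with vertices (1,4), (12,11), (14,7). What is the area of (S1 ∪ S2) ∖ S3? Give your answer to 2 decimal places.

|S1 ∪ S2| = 89.5.
|(S1 ∪ S2) ∩ S3| = 13.322.
|(S1 ∪ S2) ∖ S3| = 89.5 − 13.322 = 76.18.

76.18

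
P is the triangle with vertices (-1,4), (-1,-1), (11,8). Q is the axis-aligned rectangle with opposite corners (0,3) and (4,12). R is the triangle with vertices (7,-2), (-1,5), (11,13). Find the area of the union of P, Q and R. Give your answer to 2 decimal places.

105.17

By inclusion–exclusion:
Individual areas: |P| = 30, |Q| = 36, |R| = 74.
|P∩Q| = 8.
|P∩R| = 18.8287.
|Q∩R| = 15.2768.
|P∩Q∩R| = 7.2768.
|P ∪ Q ∪ R| = 140 − 42.1055 + 7.2768 = 105.17.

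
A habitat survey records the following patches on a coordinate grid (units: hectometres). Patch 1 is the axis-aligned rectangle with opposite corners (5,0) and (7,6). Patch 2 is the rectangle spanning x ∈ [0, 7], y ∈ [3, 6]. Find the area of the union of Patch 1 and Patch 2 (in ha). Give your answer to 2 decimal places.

27.00

By inclusion–exclusion:
Individual areas: |Patch 1| = 12, |Patch 2| = 21.
|Patch 1∩Patch 2|: x∈[5,7], y∈[3,6] → 2·3 = 6.
|Patch 1 ∪ Patch 2| = 33 − 6 = 27.00.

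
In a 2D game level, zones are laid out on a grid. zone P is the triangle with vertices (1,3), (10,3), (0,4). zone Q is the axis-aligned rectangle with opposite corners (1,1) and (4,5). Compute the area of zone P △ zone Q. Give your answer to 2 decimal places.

|zone P| = 4.5, |zone Q| = 12, |zone P∩zone Q| = 2.25.
|zone P △ zone Q| = |zone P| + |zone Q| − 2·|zone P∩zone Q| = 4.5 + 12 − 4.5 = 12.00.

12.00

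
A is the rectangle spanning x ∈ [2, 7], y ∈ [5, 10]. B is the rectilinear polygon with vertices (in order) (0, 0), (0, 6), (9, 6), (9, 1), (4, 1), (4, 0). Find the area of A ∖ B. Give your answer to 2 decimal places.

|A| = 25, |A∩B| = 5.
|A ∖ B| = |A| − |A∩B| = 25 − 5 = 20.00.

20.00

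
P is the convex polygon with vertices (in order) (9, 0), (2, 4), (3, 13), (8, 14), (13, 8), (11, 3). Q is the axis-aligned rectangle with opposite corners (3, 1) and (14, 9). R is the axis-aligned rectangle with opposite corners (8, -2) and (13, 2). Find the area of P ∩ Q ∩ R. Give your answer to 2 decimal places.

2.00

The intersection is the polygon with vertices (9.667,1), (8,1), (8,2), (10.333,2).
By the shoelace formula its area is 2.00.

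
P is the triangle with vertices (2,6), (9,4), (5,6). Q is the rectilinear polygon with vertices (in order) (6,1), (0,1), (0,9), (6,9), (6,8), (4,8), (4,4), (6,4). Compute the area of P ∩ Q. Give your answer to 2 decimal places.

The intersection is the polygon with vertices (2,6), (4,6), (4,5.429).
By the shoelace formula its area is 0.57.

0.57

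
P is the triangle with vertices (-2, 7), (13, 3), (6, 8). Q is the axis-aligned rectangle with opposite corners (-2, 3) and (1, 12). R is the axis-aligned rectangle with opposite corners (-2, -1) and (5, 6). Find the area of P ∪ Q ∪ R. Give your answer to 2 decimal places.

By inclusion–exclusion:
Individual areas: |P| = 23.5, |Q| = 27, |R| = 49.
|P∩Q| = 1.7625.
|P∩R| = 1.4083.
|Q∩R|: x∈[-2,1], y∈[3,6] → 3·3 = 9.
|P∩Q∩R| = 0.
|P ∪ Q ∪ R| = 99.5 − 12.1708 + 0 = 87.33.

87.33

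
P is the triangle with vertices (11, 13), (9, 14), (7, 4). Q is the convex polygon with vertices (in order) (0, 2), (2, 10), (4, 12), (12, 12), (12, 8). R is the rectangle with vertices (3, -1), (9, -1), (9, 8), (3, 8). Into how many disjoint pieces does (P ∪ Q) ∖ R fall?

(P ∪ Q) ∖ R is a single connected region.

1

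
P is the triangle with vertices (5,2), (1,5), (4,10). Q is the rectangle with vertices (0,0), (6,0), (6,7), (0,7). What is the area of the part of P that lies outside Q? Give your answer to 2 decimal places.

|P| = 14.5, |P∩Q| = 11.2375.
|P ∖ Q| = |P| − |P∩Q| = 14.5 − 11.2375 = 3.26.

3.26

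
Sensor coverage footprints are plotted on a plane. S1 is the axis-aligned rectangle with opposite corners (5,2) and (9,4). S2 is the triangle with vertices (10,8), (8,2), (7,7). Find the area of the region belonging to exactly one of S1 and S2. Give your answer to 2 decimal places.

13.87

|S1| = 8, |S2| = 8, |S1∩S2| = 1.0667.
|S1 △ S2| = |S1| + |S2| − 2·|S1∩S2| = 8 + 8 − 2.1333 = 13.87.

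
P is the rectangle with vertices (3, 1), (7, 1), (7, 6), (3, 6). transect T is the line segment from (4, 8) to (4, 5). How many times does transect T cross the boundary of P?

1

The segment meets the boundary at (4,6).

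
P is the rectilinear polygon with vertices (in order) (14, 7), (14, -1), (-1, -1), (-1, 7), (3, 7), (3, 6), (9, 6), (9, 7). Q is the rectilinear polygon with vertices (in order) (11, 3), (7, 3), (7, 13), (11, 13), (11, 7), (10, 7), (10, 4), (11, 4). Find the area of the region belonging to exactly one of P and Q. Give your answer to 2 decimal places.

|P| = 114, |Q| = 37, |P∩Q| = 11.
|P △ Q| = |P| + |Q| − 2·|P∩Q| = 114 + 37 − 22 = 129.00.

129.00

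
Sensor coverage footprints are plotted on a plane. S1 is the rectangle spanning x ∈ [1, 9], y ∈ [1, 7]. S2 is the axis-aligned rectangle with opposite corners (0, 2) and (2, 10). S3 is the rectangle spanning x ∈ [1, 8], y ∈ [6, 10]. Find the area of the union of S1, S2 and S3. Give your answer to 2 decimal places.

77.00

By inclusion–exclusion:
Individual areas: |S1| = 48, |S2| = 16, |S3| = 28.
|S1∩S2|: x∈[1,2], y∈[2,7] → 1·5 = 5.
|S1∩S3|: x∈[1,8], y∈[6,7] → 7·1 = 7.
|S2∩S3|: x∈[1,2], y∈[6,10] → 1·4 = 4.
|S1∩S2∩S3| = 1.
|S1 ∪ S2 ∪ S3| = 92 − 16 + 1 = 77.00.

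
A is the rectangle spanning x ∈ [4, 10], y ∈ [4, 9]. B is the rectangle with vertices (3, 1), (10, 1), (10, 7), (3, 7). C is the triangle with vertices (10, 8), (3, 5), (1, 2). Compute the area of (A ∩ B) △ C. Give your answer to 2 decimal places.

|A ∩ B| = 18.
|(A ∩ B) ∩ C| = 3.869.
|(A ∩ B) △ C| = 18 + 7.5 − 7.7381 = 17.76.

17.76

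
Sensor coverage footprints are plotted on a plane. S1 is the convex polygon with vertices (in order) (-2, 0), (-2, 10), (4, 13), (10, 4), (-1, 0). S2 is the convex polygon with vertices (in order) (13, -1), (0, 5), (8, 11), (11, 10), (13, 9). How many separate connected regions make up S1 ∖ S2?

1

S1 ∖ S2 is a single connected region.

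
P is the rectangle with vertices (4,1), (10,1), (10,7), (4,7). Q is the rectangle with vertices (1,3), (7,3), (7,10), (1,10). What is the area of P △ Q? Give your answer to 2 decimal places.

54.00

|P∩Q|: x∈[4,7], y∈[3,7] → 3·4 = 12.
|P △ Q| = |P| + |Q| − 2·|P∩Q| = 36 + 42 − 24 = 54.00.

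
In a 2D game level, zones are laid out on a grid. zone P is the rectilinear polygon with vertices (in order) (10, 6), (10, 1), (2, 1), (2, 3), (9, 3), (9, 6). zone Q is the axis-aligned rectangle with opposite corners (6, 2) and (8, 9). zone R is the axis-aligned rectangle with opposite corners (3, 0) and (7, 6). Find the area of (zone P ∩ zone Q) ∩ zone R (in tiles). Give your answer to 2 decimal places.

1.00

The region (zone P ∩ zone Q) ∩ zone R is the polygon with vertices (6,2), (6,3), (7,3), (7,2).
By the shoelace formula its area is 1.00.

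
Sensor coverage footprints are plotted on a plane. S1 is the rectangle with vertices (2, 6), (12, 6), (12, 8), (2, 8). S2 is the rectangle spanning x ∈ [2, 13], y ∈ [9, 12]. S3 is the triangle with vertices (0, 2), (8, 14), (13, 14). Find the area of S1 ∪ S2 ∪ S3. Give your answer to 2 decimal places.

By inclusion–exclusion:
Individual areas: |S1| = 20, |S2| = 33, |S3| = 30.
|S1∩S2| = 0 (no overlap).
|S1∩S3| = 4.1667.
|S2∩S3| = 10.625.
|S1∩S2∩S3| = 0.
|S1 ∪ S2 ∪ S3| = 83 − 14.7917 + 0 = 68.21.

68.21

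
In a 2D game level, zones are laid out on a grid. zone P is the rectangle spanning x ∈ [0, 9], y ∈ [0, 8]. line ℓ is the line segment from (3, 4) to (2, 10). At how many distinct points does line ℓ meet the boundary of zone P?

1

The segment meets the boundary at (2.333,8).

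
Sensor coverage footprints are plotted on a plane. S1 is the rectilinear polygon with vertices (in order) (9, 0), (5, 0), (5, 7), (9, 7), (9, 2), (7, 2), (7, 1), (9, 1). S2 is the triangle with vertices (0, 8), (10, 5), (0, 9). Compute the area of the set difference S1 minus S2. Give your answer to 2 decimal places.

|S1| = 26, |S1∩S2| = 1.2.
|S1 ∖ S2| = |S1| − |S1∩S2| = 26 − 1.2 = 24.80.

24.80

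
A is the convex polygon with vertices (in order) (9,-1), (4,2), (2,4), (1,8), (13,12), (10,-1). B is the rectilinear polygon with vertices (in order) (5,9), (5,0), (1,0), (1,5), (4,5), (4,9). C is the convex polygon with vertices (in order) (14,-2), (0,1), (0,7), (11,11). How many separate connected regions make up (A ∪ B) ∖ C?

(A ∪ B) ∖ C splits into 3 disjoint pieces (area 1.4405, area 9.4111, area 0.0185).

3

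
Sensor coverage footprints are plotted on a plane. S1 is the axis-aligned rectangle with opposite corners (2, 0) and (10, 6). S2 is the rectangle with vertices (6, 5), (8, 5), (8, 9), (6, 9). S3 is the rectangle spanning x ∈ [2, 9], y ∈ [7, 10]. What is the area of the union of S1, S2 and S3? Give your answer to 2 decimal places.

By inclusion–exclusion:
Individual areas: |S1| = 48, |S2| = 8, |S3| = 21.
|S1∩S2|: x∈[6,8], y∈[5,6] → 2·1 = 2.
|S1∩S3| = 0 (no overlap).
|S2∩S3|: x∈[6,8], y∈[7,9] → 2·2 = 4.
|S1∩S2∩S3| = 0.
|S1 ∪ S2 ∪ S3| = 77 − 6 + 0 = 71.00.

71.00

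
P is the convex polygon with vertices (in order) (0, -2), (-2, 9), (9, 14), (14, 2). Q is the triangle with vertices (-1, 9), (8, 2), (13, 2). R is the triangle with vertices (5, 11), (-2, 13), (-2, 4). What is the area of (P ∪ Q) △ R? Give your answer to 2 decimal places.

153.46

|P ∪ Q| = 159.5.
|(P ∪ Q) ∩ R| = 18.7699.
|(P ∪ Q) △ R| = 159.5 + 31.5 − 37.5398 = 153.46.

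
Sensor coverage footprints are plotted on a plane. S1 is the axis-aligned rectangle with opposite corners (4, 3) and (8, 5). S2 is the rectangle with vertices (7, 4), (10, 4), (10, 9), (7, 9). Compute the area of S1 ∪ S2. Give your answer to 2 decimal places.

22.00

By inclusion–exclusion:
Individual areas: |S1| = 8, |S2| = 15.
|S1∩S2|: x∈[7,8], y∈[4,5] → 1·1 = 1.
|S1 ∪ S2| = 23 − 1 = 22.00.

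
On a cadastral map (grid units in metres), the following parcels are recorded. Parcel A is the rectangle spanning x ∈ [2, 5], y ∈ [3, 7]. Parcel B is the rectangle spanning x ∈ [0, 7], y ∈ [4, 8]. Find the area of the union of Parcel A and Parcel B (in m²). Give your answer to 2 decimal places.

By inclusion–exclusion:
Individual areas: |Parcel A| = 12, |Parcel B| = 28.
|Parcel A∩Parcel B|: x∈[2,5], y∈[4,7] → 3·3 = 9.
|Parcel A ∪ Parcel B| = 40 − 9 = 31.00.

31.00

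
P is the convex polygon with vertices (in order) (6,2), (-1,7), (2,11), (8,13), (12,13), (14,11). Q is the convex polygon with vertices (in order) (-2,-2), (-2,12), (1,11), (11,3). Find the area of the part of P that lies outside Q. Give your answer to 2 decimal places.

|P| = 91.5, |P∩Q| = 36.2435.
|P ∖ Q| = |P| − |P∩Q| = 91.5 − 36.2435 = 55.26.

55.26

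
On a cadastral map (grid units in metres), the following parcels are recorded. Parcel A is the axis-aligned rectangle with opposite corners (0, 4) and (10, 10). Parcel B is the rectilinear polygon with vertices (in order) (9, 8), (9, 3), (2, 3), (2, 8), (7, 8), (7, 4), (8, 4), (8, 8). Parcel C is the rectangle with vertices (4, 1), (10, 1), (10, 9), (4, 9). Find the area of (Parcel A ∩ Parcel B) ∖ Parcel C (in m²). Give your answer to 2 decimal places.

8.00

|Parcel A ∩ Parcel B| = 24.
|(Parcel A ∩ Parcel B) ∩ Parcel C| = 16.
|(Parcel A ∩ Parcel B) ∖ Parcel C| = 24 − 16 = 8.00.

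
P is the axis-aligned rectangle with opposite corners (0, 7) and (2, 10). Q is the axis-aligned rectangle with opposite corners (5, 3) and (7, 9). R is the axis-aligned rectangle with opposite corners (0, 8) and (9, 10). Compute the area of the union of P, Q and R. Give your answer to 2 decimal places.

30.00

By inclusion–exclusion:
Individual areas: |P| = 6, |Q| = 12, |R| = 18.
|P∩Q| = 0 (no overlap).
|P∩R|: x∈[0,2], y∈[8,10] → 2·2 = 4.
|Q∩R|: x∈[5,7], y∈[8,9] → 2·1 = 2.
|P∩Q∩R| = 0.
|P ∪ Q ∪ R| = 36 − 6 + 0 = 30.00.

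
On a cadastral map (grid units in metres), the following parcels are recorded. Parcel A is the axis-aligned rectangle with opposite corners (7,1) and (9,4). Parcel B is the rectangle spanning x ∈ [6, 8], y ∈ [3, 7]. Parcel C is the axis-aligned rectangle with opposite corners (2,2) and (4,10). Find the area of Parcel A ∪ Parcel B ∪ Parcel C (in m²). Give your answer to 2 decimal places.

29.00

By inclusion–exclusion:
Individual areas: |Parcel A| = 6, |Parcel B| = 8, |Parcel C| = 16.
|Parcel A∩Parcel B|: x∈[7,8], y∈[3,4] → 1·1 = 1.
|Parcel A∩Parcel C| = 0 (no overlap).
|Parcel B∩Parcel C| = 0 (no overlap).
|Parcel A∩Parcel B∩Parcel C| = 0.
|Parcel A ∪ Parcel B ∪ Parcel C| = 30 − 1 + 0 = 29.00.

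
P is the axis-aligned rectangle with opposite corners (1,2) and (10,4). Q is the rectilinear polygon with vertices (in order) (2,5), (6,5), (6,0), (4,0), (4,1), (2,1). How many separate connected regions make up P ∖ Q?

P ∖ Q splits into 2 disjoint pieces (area 8, area 2).

2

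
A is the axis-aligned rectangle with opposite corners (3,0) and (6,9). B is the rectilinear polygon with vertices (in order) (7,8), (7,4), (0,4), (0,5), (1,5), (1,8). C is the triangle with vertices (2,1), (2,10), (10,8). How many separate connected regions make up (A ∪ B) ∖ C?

2

(A ∪ B) ∖ C splits into 2 disjoint pieces (area 10.5, area 5).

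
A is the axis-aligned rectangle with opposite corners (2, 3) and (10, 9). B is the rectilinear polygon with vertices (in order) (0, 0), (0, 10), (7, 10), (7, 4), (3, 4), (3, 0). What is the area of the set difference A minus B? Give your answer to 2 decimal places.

22.00

|A| = 48, |A∩B| = 26.
|A ∖ B| = |A| − |A∩B| = 48 − 26 = 22.00.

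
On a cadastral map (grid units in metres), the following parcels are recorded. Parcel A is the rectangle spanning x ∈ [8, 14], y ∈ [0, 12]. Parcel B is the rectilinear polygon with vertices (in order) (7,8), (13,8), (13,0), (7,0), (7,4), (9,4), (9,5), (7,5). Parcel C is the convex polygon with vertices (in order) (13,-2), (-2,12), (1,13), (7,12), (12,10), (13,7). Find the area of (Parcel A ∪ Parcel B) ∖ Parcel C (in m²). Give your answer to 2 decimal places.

27.24

|Parcel A ∪ Parcel B| = 79.
|(Parcel A ∪ Parcel B) ∩ Parcel C| = 51.7571.
|(Parcel A ∪ Parcel B) ∖ Parcel C| = 79 − 51.7571 = 27.24.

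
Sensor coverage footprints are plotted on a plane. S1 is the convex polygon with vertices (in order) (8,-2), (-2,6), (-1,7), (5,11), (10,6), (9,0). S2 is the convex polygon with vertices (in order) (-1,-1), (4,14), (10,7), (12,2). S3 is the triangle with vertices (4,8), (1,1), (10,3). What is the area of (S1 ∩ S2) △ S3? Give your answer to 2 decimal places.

|S1 ∩ S2| = 64.5107.
|(S1 ∩ S2) ∩ S3| = 26.1519.
|(S1 ∩ S2) △ S3| = 64.5107 + 28.5 − 52.3038 = 40.71.

40.71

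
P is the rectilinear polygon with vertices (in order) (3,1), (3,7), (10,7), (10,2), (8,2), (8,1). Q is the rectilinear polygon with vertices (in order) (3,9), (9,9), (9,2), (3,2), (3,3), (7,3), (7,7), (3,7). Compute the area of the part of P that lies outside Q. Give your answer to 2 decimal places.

|P| = 40, |P∩Q| = 14.
|P ∖ Q| = |P| − |P∩Q| = 40 − 14 = 26.00.

26.00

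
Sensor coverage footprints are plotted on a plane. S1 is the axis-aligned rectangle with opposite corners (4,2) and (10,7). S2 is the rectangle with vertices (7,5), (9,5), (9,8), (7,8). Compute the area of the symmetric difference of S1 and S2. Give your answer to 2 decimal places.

|S1∩S2|: x∈[7,9], y∈[5,7] → 2·2 = 4.
|S1 △ S2| = |S1| + |S2| − 2·|S1∩S2| = 30 + 6 − 8 = 28.00.

28.00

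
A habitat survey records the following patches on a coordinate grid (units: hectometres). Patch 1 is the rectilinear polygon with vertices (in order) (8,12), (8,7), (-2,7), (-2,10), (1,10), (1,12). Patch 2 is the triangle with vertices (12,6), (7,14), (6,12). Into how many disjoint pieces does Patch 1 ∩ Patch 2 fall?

Patch 1 ∩ Patch 2 is a single connected region.

1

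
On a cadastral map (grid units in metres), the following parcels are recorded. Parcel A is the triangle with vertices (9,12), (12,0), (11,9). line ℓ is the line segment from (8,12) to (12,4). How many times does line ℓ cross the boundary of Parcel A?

2

The segment meets the boundary at (11.429,5.143), (10,8).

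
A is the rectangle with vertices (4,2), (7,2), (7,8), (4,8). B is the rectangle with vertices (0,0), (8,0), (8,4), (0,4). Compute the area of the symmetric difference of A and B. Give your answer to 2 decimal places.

|A∩B|: x∈[4,7], y∈[2,4] → 3·2 = 6.
|A △ B| = |A| + |B| − 2·|A∩B| = 18 + 32 − 12 = 38.00.

38.00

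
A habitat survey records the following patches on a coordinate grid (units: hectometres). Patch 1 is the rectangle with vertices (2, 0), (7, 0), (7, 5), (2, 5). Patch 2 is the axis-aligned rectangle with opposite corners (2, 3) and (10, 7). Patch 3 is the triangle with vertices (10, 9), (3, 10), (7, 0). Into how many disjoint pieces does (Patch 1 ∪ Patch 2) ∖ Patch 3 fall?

(Patch 1 ∪ Patch 2) ∖ Patch 3 splits into 2 disjoint pieces (area 25.2, area 5.3333).

2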